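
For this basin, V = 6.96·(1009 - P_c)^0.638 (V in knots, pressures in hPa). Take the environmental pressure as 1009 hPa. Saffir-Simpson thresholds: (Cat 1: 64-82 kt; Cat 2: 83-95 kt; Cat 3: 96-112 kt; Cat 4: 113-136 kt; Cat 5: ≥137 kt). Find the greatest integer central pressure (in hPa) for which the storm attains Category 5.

902 hPa

Category 5 begins at V = 137 kt.
Required ΔP = (137/6.96)^(1/0.638) = 19.684^1.567 ≈ 106.75 hPa.
P_c ≤ 1009 − 106.75 = 902.25, so the highest integer P_c is 902 hPa.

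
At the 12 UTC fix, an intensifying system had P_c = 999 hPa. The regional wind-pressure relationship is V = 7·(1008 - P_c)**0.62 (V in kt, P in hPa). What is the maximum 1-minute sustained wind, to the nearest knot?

27 kt

ΔP = 1008 − 999 = 9 hPa.
9^0.62 ≈ 3.905.
V ≈ 7 × 3.905 ≈ 27.3 kt.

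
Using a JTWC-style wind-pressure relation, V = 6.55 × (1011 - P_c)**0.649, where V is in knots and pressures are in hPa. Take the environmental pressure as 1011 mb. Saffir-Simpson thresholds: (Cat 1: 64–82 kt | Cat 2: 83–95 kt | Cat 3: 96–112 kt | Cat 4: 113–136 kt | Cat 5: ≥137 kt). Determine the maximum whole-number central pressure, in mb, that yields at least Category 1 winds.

977 mb

Category 1 begins at V = 64 kt.
Required ΔP = (64/6.55)^(1/0.649) = 9.771^1.541 ≈ 33.52 mb.
P_c ≤ 1011 − 33.52 = 977.48, so the highest integer P_c is 977 mb.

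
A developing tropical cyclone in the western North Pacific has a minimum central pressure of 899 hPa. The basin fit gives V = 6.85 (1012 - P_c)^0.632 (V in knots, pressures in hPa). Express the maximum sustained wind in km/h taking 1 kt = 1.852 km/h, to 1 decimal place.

251.7 km/h

ΔP = 1012 − 899 = 113 hPa.
V ≈ 6.85 × 113^0.632 = 6.85 × 19.840 ≈ 135.905 kt.
135.905 × 1.852 ≈ 251.70 km/h → 251.7 km/h.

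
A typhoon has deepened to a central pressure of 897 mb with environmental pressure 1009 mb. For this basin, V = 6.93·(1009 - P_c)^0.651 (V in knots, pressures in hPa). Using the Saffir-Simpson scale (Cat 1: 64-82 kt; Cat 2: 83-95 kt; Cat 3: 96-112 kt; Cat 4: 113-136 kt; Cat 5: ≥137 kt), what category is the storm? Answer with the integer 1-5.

ΔP = 1009 − 897 = 112 mb.
V ≈ 6.93 × 112^0.651 = 6.93 × 21.58 ≈ 150 kt.
150 kt falls in the Category 5 band.

5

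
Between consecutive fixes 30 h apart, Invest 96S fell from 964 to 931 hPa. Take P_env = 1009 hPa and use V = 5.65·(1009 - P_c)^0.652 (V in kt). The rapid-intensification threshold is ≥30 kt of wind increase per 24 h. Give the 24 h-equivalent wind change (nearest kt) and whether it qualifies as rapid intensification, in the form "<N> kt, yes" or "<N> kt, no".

23 kt, no

V₁: ΔP = 45, V ≈ 5.65 × 45^0.652 ≈ 67.60 kt.
V₂: ΔP = 78, V ≈ 5.65 × 78^0.652 ≈ 96.76 kt.
ΔV over 30 h = 29.16 kt → 24 h equivalent = 29.16 × 24/30 ≈ 23.33 kt.
23 kt < 30 kt ⇒ not rapid intensification.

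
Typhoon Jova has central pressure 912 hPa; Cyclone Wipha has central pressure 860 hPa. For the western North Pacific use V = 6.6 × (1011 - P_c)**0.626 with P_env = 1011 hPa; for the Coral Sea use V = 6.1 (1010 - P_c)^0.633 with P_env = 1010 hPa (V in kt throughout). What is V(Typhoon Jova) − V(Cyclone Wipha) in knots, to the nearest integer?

-28 kt

Typhoon Jova: ΔP = 99; V ≈ 6.6 × 99^0.626 ≈ 117.17 kt.
Cyclone Wipha: ΔP = 150; V ≈ 6.1 × 150^0.633 ≈ 145.48 kt.
Difference ≈ 117.17 − 145.48 = -28.31 → -28 kt.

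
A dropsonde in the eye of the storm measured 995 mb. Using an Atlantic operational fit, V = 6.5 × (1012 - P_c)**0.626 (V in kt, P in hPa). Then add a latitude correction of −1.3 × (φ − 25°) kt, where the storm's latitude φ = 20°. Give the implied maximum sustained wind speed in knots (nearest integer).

ΔP = 1012 − 995 = 17 mb.
17^0.626 ≈ 5.892.
V ≈ 6.5 × 5.892 ≈ 38.3 kt.
Latitude correction: −1.3 × (20 − 25) = 6.5 kt.
Corrected V ≈ 44.8 kt → 45 kt.

45 kt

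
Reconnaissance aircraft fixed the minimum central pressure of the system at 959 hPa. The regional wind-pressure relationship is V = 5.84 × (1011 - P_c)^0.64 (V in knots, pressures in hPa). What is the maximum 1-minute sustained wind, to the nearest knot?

73 kt

ΔP = 1011 − 959 = 52 hPa.
52^0.64 ≈ 12.538.
V ≈ 5.84 × 12.538 ≈ 73.2 kt.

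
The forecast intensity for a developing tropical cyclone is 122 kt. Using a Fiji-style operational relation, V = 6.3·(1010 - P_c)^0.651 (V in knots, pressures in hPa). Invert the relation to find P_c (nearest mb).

915 mb

ΔP = (V / 6.3)^(1/0.651) = (122/6.3)^1.536.
122/6.3 = 19.365; 19.365^1.536 ≈ 94.84 mb.
P_c = 1010 − 94.84 = 915.16 ≈ 915 mb.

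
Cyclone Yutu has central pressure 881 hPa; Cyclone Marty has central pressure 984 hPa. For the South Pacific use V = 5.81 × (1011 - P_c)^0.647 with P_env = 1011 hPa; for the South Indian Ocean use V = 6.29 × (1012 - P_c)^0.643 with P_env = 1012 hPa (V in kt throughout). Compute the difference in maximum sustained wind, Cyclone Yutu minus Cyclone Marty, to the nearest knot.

Cyclone Yutu: ΔP = 130; V ≈ 5.81 × 130^0.647 ≈ 135.49 kt.
Cyclone Marty: ΔP = 28; V ≈ 6.29 × 28^0.643 ≈ 53.60 kt.
Difference ≈ 135.49 − 53.60 = 81.89 → 82 kt.

82 kt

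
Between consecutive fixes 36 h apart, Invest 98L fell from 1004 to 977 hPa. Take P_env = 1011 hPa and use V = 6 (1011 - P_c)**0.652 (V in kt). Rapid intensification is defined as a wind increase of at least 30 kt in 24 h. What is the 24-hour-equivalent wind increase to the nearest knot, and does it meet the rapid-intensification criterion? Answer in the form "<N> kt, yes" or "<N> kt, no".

26 kt, no

V₁: ΔP = 7, V ≈ 6 × 7^0.652 ≈ 21.34 kt.
V₂: ΔP = 34, V ≈ 6 × 34^0.652 ≈ 59.80 kt.
ΔV over 36 h = 38.46 kt → 24 h equivalent = 38.46 × 24/36 ≈ 25.64 kt.
26 kt < 30 kt ⇒ not rapid intensification.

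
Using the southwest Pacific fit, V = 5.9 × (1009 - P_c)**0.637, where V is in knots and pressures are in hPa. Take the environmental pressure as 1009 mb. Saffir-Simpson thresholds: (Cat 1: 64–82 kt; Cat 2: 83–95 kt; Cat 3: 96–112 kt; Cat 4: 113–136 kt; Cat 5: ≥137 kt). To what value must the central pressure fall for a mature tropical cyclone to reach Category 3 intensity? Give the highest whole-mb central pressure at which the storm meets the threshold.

Category 3 begins at V = 96 kt.
Required ΔP = (96/5.9)^(1/0.637) = 16.271^1.570 ≈ 79.75 mb.
P_c ≤ 1009 − 79.75 = 929.25, so the highest integer P_c is 929 mb.

929 mb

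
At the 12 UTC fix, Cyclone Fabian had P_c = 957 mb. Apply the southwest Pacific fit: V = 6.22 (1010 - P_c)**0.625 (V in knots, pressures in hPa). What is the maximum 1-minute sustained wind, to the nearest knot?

ΔP = 1010 − 957 = 53 mb.
53^0.625 ≈ 11.958.
V ≈ 6.22 × 11.958 ≈ 74.4 kt.

74 kt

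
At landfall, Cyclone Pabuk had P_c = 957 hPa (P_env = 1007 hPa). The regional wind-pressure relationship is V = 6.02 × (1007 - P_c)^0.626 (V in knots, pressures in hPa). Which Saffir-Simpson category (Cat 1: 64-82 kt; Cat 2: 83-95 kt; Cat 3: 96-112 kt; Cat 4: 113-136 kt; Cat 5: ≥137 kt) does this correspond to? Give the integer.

ΔP = 1007 − 957 = 50 hPa.
V ≈ 6.02 × 50^0.626 = 6.02 × 11.58 ≈ 70 kt.
70 kt falls in the Category 1 band.

1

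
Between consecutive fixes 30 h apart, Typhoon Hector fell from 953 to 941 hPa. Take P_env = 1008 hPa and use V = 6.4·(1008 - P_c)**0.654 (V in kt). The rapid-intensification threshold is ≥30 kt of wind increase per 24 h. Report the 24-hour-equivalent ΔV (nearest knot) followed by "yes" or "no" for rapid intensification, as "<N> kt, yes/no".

V₁: ΔP = 55, V ≈ 6.4 × 55^0.654 ≈ 87.98 kt.
V₂: ΔP = 67, V ≈ 6.4 × 67^0.654 ≈ 100.10 kt.
ΔV over 30 h = 12.12 kt → 24 h equivalent = 12.12 × 24/30 ≈ 9.70 kt.
10 kt < 30 kt ⇒ not rapid intensification.

10 kt, no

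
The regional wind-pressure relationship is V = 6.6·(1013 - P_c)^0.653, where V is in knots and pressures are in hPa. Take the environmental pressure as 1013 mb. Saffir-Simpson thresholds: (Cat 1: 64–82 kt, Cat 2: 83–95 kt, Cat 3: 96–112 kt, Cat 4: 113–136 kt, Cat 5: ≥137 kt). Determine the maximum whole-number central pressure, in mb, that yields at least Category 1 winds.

980 mb

Category 1 begins at V = 64 kt.
Required ΔP = (64/6.6)^(1/0.653) = 9.697^1.531 ≈ 32.43 mb.
P_c ≤ 1013 − 32.43 = 980.57, so the highest integer P_c is 980 mb.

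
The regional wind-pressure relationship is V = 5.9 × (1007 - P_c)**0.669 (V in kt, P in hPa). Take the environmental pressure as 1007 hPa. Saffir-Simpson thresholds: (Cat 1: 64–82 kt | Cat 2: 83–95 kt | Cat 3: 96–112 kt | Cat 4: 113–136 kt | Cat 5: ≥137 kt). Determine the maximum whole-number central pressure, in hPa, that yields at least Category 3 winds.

942 hPa

Category 3 begins at V = 96 kt.
Required ΔP = (96/5.9)^(1/0.669) = 16.271^1.495 ≈ 64.68 hPa.
P_c ≤ 1007 − 64.68 = 942.32, so the highest integer P_c is 942 hPa.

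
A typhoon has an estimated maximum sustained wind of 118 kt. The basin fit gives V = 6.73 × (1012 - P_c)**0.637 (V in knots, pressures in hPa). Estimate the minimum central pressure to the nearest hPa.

922 hPa

ΔP = (V / 6.73)^(1/0.637) = (118/6.73)^1.570.
118/6.73 = 17.533; 17.533^1.570 ≈ 89.68 hPa.
P_c = 1012 − 89.68 = 922.32 ≈ 922 hPa.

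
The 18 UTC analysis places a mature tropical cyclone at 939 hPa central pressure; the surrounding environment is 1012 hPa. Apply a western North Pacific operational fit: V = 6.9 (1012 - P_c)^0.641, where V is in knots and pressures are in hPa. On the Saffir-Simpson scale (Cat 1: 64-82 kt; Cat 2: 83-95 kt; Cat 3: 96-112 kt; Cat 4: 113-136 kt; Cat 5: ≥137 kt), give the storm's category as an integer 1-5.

ΔP = 1012 − 939 = 73 hPa.
V ≈ 6.9 × 73^0.641 = 6.9 × 15.65 ≈ 108 kt.
108 kt falls in the Category 3 band.

3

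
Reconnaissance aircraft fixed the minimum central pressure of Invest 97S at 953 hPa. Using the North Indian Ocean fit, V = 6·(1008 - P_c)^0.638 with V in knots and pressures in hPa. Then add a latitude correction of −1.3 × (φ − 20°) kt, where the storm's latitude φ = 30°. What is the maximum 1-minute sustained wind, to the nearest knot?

64 kt

ΔP = 1008 − 953 = 55 hPa.
55^0.638 ≈ 12.893.
V ≈ 6 × 12.893 ≈ 77.4 kt.
Latitude correction: −1.3 × (30 − 20) = -13 kt.
Corrected V ≈ 64.4 kt → 64 kt.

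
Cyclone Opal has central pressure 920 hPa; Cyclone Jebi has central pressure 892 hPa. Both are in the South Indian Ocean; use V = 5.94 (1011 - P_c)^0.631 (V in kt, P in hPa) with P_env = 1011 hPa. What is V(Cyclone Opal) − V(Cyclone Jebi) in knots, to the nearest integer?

-19 kt

Cyclone Opal: ΔP = 91; V ≈ 5.94 × 91^0.631 ≈ 102.32 kt.
Cyclone Jebi: ΔP = 119; V ≈ 5.94 × 119^0.631 ≈ 121.19 kt.
Difference ≈ 102.32 − 121.19 = -18.87 → -19 kt.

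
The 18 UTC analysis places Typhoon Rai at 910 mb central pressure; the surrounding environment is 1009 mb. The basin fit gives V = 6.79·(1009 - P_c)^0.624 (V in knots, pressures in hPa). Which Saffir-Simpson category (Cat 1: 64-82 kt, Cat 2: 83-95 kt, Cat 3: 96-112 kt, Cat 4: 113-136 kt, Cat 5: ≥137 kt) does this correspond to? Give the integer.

4

ΔP = 1009 − 910 = 99 mb.
V ≈ 6.79 × 99^0.624 = 6.79 × 17.59 ≈ 119 kt.
119 kt falls in the Category 4 band.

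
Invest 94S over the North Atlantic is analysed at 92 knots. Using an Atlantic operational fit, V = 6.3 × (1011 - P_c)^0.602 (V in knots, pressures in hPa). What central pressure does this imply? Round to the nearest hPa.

925 hPa

ΔP = (V / 6.3)^(1/0.602) = (92/6.3)^1.661.
92/6.3 = 14.603; 14.603^1.661 ≈ 85.96 hPa.
P_c = 1011 − 85.96 = 925.04 ≈ 925 hPa.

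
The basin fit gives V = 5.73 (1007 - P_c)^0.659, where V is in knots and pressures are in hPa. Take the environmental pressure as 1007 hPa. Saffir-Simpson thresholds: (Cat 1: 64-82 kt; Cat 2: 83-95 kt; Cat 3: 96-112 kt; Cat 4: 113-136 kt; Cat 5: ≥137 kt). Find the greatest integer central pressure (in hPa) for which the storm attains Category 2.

Category 2 begins at V = 83 kt.
Required ΔP = (83/5.73)^(1/0.659) = 14.485^1.517 ≈ 57.76 hPa.
P_c ≤ 1007 − 57.76 = 949.24, so the highest integer P_c is 949 hPa.

949 hPa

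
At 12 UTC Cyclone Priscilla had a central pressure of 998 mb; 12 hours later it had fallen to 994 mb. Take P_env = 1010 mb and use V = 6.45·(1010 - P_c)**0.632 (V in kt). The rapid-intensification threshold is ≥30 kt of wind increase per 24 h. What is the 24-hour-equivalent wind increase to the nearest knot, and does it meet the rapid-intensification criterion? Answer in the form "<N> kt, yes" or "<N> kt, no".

V₁: ΔP = 12, V ≈ 6.45 × 12^0.632 ≈ 31.02 kt.
V₂: ΔP = 16, V ≈ 6.45 × 16^0.632 ≈ 37.20 kt.
ΔV over 12 h = 6.18 kt → 24 h equivalent = 6.18 × 24/12 ≈ 12.36 kt.
12 kt < 30 kt ⇒ not rapid intensification.

12 kt, no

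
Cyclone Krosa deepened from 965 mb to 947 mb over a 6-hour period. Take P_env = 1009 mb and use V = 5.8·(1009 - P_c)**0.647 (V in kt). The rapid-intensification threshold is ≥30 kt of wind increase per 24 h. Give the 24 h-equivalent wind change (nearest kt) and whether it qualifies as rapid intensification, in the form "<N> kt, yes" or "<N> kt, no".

67 kt, yes

V₁: ΔP = 44, V ≈ 5.8 × 44^0.647 ≈ 67.10 kt.
V₂: ΔP = 62, V ≈ 5.8 × 62^0.647 ≈ 83.77 kt.
ΔV over 6 h = 16.67 kt → 24 h equivalent = 16.67 × 24/6 ≈ 66.68 kt.
67 kt ≥ 30 kt ⇒ rapid intensification.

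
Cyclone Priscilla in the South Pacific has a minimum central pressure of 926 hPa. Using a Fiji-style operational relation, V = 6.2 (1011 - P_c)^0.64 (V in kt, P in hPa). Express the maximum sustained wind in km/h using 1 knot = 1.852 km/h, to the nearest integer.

197 km/h

ΔP = 1011 − 926 = 85 hPa.
V ≈ 6.2 × 85^0.64 = 6.2 × 17.172 ≈ 106.468 kt.
106.468 × 1.852 ≈ 197.18 km/h → 197 km/h.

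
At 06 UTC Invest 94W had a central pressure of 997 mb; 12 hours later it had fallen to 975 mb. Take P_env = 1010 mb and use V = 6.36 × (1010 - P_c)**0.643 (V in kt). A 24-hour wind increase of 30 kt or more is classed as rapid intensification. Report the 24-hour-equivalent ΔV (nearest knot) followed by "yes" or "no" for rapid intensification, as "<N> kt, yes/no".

V₁: ΔP = 13, V ≈ 6.36 × 13^0.643 ≈ 33.09 kt.
V₂: ΔP = 35, V ≈ 6.36 × 35^0.643 ≈ 62.56 kt.
ΔV over 12 h = 29.47 kt → 24 h equivalent = 29.47 × 24/12 ≈ 58.94 kt.
59 kt ≥ 30 kt ⇒ rapid intensification.

59 kt, yes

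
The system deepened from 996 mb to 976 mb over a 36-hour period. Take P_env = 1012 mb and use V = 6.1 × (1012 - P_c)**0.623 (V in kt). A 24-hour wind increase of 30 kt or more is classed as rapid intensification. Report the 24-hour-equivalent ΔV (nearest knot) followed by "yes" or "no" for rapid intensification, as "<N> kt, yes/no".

V₁: ΔP = 16, V ≈ 6.1 × 16^0.623 ≈ 34.32 kt.
V₂: ΔP = 36, V ≈ 6.1 × 36^0.623 ≈ 56.87 kt.
ΔV over 36 h = 22.55 kt → 24 h equivalent = 22.55 × 24/36 ≈ 15.03 kt.
15 kt < 30 kt ⇒ not rapid intensification.

15 kt, no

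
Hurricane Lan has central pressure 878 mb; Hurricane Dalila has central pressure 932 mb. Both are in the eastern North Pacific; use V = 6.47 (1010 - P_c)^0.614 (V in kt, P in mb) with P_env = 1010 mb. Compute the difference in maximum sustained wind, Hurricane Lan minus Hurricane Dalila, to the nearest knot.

Hurricane Lan: ΔP = 132; V ≈ 6.47 × 132^0.614 ≈ 129.70 kt.
Hurricane Dalila: ΔP = 78; V ≈ 6.47 × 78^0.614 ≈ 93.90 kt.
Difference ≈ 129.70 − 93.90 = 35.80 → 36 kt.

36 kt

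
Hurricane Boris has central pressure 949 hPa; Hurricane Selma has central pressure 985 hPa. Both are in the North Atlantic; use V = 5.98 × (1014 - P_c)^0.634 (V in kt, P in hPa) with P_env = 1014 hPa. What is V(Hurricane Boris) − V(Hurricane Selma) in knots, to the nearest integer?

Hurricane Boris: ΔP = 65; V ≈ 5.98 × 65^0.634 ≈ 84.35 kt.
Hurricane Selma: ΔP = 29; V ≈ 5.98 × 29^0.634 ≈ 50.57 kt.
Difference ≈ 84.35 − 50.57 = 33.78 → 34 kt.

34 kt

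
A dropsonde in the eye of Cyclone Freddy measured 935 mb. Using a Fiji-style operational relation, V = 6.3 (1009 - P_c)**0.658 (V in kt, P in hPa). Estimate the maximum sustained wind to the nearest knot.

ΔP = 1009 − 935 = 74 mb.
74^0.658 ≈ 16.981.
V ≈ 6.3 × 16.981 ≈ 107.0 kt.

107 kt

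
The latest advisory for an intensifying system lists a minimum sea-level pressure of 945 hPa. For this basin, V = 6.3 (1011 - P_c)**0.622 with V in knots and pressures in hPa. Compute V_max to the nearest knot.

ΔP = 1011 − 945 = 66 hPa.
66^0.622 ≈ 13.544.
V ≈ 6.3 × 13.544 ≈ 85.3 kt.

85 kt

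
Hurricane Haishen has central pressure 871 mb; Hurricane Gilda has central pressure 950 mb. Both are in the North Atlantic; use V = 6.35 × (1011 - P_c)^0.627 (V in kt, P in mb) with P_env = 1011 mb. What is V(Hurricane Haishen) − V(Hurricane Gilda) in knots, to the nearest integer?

57 kt

Hurricane Haishen: ΔP = 140; V ≈ 6.35 × 140^0.627 ≈ 140.73 kt.
Hurricane Gilda: ΔP = 61; V ≈ 6.35 × 61^0.627 ≈ 83.59 kt.
Difference ≈ 140.73 − 83.59 = 57.14 → 57 kt.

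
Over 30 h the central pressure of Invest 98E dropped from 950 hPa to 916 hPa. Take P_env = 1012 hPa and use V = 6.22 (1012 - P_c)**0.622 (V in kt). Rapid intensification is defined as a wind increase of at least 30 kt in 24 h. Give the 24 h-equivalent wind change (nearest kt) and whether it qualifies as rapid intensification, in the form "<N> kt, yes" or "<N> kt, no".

V₁: ΔP = 62, V ≈ 6.22 × 62^0.622 ≈ 81.03 kt.
V₂: ΔP = 96, V ≈ 6.22 × 96^0.622 ≈ 106.36 kt.
ΔV over 30 h = 25.33 kt → 24 h equivalent = 25.33 × 24/30 ≈ 20.26 kt.
20 kt < 30 kt ⇒ not rapid intensification.

20 kt, no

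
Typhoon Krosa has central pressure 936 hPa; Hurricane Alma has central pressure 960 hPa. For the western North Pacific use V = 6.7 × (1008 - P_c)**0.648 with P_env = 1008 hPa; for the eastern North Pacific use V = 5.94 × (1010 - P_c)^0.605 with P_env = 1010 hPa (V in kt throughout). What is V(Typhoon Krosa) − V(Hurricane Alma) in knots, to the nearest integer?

Typhoon Krosa: ΔP = 72; V ≈ 6.7 × 72^0.648 ≈ 107.06 kt.
Hurricane Alma: ΔP = 50; V ≈ 5.94 × 50^0.605 ≈ 63.34 kt.
Difference ≈ 107.06 − 63.34 = 43.72 → 44 kt.

44 kt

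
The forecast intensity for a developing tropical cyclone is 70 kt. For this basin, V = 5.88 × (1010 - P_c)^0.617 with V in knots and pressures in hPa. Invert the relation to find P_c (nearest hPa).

955 hPa

ΔP = (V / 5.88)^(1/0.617) = (70/5.88)^1.621.
70/5.88 = 11.905; 11.905^1.621 ≈ 55.39 hPa.
P_c = 1010 − 55.39 = 954.61 ≈ 955 hPa.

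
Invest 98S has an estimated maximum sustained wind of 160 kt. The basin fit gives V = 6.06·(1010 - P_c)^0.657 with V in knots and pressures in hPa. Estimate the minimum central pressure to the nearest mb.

864 mb

ΔP = (V / 6.06)^(1/0.657) = (160/6.06)^1.522.
160/6.06 = 26.403; 26.403^1.522 ≈ 145.83 mb.
P_c = 1010 − 145.83 = 864.17 ≈ 864 mb.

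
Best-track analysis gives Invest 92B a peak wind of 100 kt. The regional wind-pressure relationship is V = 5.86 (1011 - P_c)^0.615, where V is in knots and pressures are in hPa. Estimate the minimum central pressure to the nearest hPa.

ΔP = (V / 5.86)^(1/0.615) = (100/5.86)^1.626.
100/5.86 = 17.065; 17.065^1.626 ≈ 100.79 hPa.
P_c = 1011 − 100.79 = 910.21 ≈ 910 hPa.

910 hPa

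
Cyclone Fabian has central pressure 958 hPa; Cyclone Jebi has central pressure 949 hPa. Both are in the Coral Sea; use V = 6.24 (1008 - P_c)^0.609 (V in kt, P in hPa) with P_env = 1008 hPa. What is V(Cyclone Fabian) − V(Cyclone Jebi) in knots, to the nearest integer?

-7 kt

Cyclone Fabian: ΔP = 50; V ≈ 6.24 × 50^0.609 ≈ 67.59 kt.
Cyclone Jebi: ΔP = 59; V ≈ 6.24 × 59^0.609 ≈ 74.75 kt.
Difference ≈ 67.59 − 74.75 = -7.16 → -7 kt.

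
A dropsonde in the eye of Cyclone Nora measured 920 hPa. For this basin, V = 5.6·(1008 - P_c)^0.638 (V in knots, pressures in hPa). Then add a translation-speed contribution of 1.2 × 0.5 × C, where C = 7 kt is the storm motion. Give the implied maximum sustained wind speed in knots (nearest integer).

102 kt

ΔP = 1008 − 920 = 88 hPa.
88^0.638 ≈ 17.401.
V ≈ 5.6 × 17.401 ≈ 97.4 kt.
Translation term: 1.2 × 0.5 × 7 = 4.2 kt.
Corrected V ≈ 101.6 kt → 102 kt.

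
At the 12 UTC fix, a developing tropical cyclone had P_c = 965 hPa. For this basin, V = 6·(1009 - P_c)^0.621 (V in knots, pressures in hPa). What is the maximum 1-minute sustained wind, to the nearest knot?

63 kt

ΔP = 1009 − 965 = 44 hPa.
44^0.621 ≈ 10.485.
V ≈ 6 × 10.485 ≈ 62.9 kt.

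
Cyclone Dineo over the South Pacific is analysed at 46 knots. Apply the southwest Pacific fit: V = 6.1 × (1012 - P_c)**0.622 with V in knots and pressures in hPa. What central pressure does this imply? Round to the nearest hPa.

ΔP = (V / 6.1)^(1/0.622) = (46/6.1)^1.608.
46/6.1 = 7.541; 7.541^1.608 ≈ 25.74 hPa.
P_c = 1012 − 25.74 = 986.26 ≈ 986 hPa.

986 hPa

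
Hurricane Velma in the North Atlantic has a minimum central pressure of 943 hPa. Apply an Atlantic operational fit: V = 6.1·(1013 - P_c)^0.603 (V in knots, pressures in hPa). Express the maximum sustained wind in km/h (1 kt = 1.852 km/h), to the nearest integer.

ΔP = 1013 − 943 = 70 hPa.
V ≈ 6.1 × 70^0.603 = 6.1 × 12.960 ≈ 79.054 kt.
79.054 × 1.852 ≈ 146.41 km/h → 146 km/h.

146 km/h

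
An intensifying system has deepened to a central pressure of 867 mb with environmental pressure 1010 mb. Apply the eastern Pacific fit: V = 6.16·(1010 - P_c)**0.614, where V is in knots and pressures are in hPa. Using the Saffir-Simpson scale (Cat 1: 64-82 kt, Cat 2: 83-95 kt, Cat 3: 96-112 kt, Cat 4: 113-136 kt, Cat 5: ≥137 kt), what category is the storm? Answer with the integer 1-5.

ΔP = 1010 − 867 = 143 mb.
V ≈ 6.16 × 143^0.614 = 6.16 × 21.06 ≈ 130 kt.
130 kt falls in the Category 4 band.

4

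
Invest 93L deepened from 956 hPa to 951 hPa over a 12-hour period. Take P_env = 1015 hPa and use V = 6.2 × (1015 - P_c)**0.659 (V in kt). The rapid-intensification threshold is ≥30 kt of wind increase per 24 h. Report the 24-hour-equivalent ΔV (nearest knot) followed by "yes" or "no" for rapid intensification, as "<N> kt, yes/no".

10 kt, no

V₁: ΔP = 59, V ≈ 6.2 × 59^0.659 ≈ 91.07 kt.
V₂: ΔP = 64, V ≈ 6.2 × 64^0.659 ≈ 96.09 kt.
ΔV over 12 h = 5.02 kt → 24 h equivalent = 5.02 × 24/12 ≈ 10.04 kt.
10 kt < 30 kt ⇒ not rapid intensification.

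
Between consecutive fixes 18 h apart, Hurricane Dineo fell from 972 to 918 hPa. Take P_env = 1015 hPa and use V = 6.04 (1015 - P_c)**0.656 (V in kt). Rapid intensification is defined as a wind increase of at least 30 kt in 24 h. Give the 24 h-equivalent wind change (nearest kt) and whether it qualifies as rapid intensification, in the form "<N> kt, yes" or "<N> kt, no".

67 kt, yes

V₁: ΔP = 43, V ≈ 6.04 × 43^0.656 ≈ 71.22 kt.
V₂: ΔP = 97, V ≈ 6.04 × 97^0.656 ≈ 121.44 kt.
ΔV over 18 h = 50.22 kt → 24 h equivalent = 50.22 × 24/18 ≈ 66.96 kt.
67 kt ≥ 30 kt ⇒ rapid intensification.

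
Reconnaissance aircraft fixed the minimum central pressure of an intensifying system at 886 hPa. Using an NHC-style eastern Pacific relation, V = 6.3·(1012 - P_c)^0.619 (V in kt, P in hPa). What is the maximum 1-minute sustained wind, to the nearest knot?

126 kt

ΔP = 1012 − 886 = 126 hPa.
126^0.619 ≈ 19.959.
V ≈ 6.3 × 19.959 ≈ 125.7 kt.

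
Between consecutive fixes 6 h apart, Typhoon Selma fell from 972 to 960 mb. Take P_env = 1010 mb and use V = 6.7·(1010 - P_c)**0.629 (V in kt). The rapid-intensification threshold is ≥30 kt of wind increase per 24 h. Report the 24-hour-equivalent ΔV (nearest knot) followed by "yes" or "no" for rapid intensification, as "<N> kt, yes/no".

V₁: ΔP = 38, V ≈ 6.7 × 38^0.629 ≈ 66.03 kt.
V₂: ΔP = 50, V ≈ 6.7 × 50^0.629 ≈ 78.47 kt.
ΔV over 6 h = 12.44 kt → 24 h equivalent = 12.44 × 24/6 ≈ 49.76 kt.
50 kt ≥ 30 kt ⇒ rapid intensification.

50 kt, yes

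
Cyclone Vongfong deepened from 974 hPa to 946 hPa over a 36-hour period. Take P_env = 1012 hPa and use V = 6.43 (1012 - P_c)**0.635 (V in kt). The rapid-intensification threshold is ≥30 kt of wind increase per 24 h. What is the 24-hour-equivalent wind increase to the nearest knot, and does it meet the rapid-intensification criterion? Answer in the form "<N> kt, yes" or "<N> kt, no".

18 kt, no

V₁: ΔP = 38, V ≈ 6.43 × 38^0.635 ≈ 64.77 kt.
V₂: ΔP = 66, V ≈ 6.43 × 66^0.635 ≈ 91.96 kt.
ΔV over 36 h = 27.19 kt → 24 h equivalent = 27.19 × 24/36 ≈ 18.13 kt.
18 kt < 30 kt ⇒ not rapid intensification.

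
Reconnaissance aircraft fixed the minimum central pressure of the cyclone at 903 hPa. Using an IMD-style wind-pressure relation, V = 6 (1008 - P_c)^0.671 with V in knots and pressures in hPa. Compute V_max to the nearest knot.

136 kt

ΔP = 1008 − 903 = 105 hPa.
105^0.671 ≈ 22.710.
V ≈ 6 × 22.710 ≈ 136.3 kt.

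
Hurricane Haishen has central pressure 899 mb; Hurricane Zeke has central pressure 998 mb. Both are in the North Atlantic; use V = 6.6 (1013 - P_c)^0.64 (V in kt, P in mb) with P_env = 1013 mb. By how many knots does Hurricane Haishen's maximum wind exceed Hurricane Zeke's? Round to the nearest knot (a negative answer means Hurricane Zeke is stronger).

Hurricane Haishen: ΔP = 114; V ≈ 6.6 × 114^0.64 ≈ 136.76 kt.
Hurricane Zeke: ΔP = 15; V ≈ 6.6 × 15^0.64 ≈ 37.35 kt.
Difference ≈ 136.76 − 37.35 = 99.41 → 99 kt.

99 kt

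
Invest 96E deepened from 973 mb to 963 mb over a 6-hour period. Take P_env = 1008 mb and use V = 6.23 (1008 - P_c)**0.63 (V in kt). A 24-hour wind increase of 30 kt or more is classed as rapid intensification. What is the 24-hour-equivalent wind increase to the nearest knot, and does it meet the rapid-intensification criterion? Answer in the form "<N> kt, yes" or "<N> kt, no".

40 kt, yes

V₁: ΔP = 35, V ≈ 6.23 × 35^0.63 ≈ 58.51 kt.
V₂: ΔP = 45, V ≈ 6.23 × 45^0.63 ≈ 68.55 kt.
ΔV over 6 h = 10.04 kt → 24 h equivalent = 10.04 × 24/6 ≈ 40.16 kt.
40 kt ≥ 30 kt ⇒ rapid intensification.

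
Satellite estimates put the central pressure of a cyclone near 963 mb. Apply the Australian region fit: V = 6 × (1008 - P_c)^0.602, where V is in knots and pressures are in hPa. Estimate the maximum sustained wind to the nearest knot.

ΔP = 1008 − 963 = 45 mb.
45^0.602 ≈ 9.891.
V ≈ 6 × 9.891 ≈ 59.3 kt.

59 kt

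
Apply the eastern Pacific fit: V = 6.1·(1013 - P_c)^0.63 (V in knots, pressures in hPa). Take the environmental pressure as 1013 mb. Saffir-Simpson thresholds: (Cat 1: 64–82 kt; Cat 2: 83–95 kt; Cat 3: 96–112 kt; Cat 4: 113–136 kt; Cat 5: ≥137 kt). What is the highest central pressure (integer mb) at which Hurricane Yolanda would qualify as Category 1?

Category 1 begins at V = 64 kt.
Required ΔP = (64/6.1)^(1/0.63) = 10.492^1.587 ≈ 41.73 mb.
P_c ≤ 1013 − 41.73 = 971.27, so the highest integer P_c is 971 mb.

971 mb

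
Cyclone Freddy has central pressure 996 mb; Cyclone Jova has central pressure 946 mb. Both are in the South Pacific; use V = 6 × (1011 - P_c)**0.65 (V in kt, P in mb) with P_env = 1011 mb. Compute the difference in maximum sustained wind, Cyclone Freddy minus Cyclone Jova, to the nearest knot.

-56 kt

Cyclone Freddy: ΔP = 15; V ≈ 6 × 15^0.65 ≈ 34.88 kt.
Cyclone Jova: ΔP = 65; V ≈ 6 × 65^0.65 ≈ 90.48 kt.
Difference ≈ 34.88 − 90.48 = -55.60 → -56 kt.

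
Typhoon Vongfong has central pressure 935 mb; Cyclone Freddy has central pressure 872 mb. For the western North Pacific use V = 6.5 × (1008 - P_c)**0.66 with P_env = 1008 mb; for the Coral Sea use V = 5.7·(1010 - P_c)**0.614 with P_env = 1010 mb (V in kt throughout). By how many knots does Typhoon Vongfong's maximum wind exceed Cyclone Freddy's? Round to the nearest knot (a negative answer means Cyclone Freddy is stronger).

Typhoon Vongfong: ΔP = 73; V ≈ 6.5 × 73^0.66 ≈ 110.33 kt.
Cyclone Freddy: ΔP = 138; V ≈ 5.7 × 138^0.614 ≈ 117.43 kt.
Difference ≈ 110.33 − 117.43 = -7.10 → -7 kt.

-7 kt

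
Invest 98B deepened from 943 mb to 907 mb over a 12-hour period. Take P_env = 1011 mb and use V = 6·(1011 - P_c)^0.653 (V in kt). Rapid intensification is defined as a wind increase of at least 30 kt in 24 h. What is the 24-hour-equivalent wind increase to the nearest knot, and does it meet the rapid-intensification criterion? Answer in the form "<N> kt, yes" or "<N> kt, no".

60 kt, yes

V₁: ΔP = 68, V ≈ 6 × 68^0.653 ≈ 94.36 kt.
V₂: ΔP = 104, V ≈ 6 × 104^0.653 ≈ 124.53 kt.
ΔV over 12 h = 30.17 kt → 24 h equivalent = 30.17 × 24/12 ≈ 60.34 kt.
60 kt ≥ 30 kt ⇒ rapid intensification.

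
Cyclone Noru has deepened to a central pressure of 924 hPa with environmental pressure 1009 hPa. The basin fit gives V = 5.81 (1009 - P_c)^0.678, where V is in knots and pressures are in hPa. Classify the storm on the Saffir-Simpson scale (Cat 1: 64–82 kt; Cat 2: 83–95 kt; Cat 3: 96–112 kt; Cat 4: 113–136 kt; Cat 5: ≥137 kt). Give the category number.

ΔP = 1009 − 924 = 85 hPa.
V ≈ 5.81 × 85^0.678 = 5.81 × 20.33 ≈ 118 kt.
118 kt falls in the Category 4 band.

4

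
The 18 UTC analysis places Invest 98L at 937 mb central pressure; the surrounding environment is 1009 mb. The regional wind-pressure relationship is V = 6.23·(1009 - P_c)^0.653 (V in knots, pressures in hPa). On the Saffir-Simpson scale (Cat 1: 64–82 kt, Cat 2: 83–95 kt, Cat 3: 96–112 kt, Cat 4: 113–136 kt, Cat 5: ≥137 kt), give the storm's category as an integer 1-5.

3

ΔP = 1009 − 937 = 72 mb.
V ≈ 6.23 × 72^0.653 = 6.23 × 16.32 ≈ 102 kt.
102 kt falls in the Category 3 band.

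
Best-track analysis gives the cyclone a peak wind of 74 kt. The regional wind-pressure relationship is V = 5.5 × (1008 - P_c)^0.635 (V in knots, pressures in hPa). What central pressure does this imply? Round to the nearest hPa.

948 hPa

ΔP = (V / 5.5)^(1/0.635) = (74/5.5)^1.575.
74/5.5 = 13.455; 13.455^1.575 ≈ 59.94 hPa.
P_c = 1008 − 59.94 = 948.06 ≈ 948 hPa.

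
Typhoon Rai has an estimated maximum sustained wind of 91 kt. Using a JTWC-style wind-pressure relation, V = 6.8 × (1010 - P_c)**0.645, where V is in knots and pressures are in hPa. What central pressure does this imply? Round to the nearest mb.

ΔP = (V / 6.8)^(1/0.645) = (91/6.8)^1.550.
91/6.8 = 13.382; 13.382^1.550 ≈ 55.79 mb.
P_c = 1010 − 55.79 = 954.21 ≈ 954 mb.

954 mb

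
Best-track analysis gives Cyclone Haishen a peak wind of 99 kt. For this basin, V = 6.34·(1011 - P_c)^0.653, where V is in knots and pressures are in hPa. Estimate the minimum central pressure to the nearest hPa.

ΔP = (V / 6.34)^(1/0.653) = (99/6.34)^1.531.
99/6.34 = 15.615; 15.615^1.531 ≈ 67.26 hPa.
P_c = 1011 − 67.26 = 943.74 ≈ 944 hPa.

944 hPa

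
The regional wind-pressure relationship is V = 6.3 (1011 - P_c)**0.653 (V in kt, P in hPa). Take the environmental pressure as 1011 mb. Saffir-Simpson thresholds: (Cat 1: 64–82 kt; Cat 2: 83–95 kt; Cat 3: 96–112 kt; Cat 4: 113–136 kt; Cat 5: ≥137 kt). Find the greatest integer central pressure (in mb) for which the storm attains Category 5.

899 mb

Category 5 begins at V = 137 kt.
Required ΔP = (137/6.3)^(1/0.653) = 21.746^1.531 ≈ 111.70 mb.
P_c ≤ 1011 − 111.70 = 899.30, so the highest integer P_c is 899 mb.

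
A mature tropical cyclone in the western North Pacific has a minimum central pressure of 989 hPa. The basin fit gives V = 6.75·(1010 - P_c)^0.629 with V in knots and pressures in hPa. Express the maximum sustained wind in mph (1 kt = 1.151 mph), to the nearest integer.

ΔP = 1010 − 989 = 21 hPa.
V ≈ 6.75 × 21^0.629 = 6.75 × 6.787 ≈ 45.812 kt.
45.812 × 1.151 ≈ 52.73 mph → 53 mph.

53 mph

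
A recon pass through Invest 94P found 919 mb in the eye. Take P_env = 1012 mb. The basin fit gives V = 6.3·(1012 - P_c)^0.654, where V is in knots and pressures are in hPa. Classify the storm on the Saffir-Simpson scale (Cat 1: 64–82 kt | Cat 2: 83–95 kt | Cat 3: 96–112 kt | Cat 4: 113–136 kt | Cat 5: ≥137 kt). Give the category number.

ΔP = 1012 − 919 = 93 mb.
V ≈ 6.3 × 93^0.654 = 6.3 × 19.38 ≈ 122 kt.
122 kt falls in the Category 4 band.

4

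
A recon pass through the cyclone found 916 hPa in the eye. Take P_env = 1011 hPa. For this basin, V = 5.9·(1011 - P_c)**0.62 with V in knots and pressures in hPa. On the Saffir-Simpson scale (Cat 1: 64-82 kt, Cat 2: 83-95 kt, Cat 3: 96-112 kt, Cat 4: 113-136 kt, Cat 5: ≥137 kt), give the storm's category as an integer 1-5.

ΔP = 1011 − 916 = 95 hPa.
V ≈ 5.9 × 95^0.62 = 5.9 × 16.83 ≈ 99 kt.
99 kt falls in the Category 3 band.

3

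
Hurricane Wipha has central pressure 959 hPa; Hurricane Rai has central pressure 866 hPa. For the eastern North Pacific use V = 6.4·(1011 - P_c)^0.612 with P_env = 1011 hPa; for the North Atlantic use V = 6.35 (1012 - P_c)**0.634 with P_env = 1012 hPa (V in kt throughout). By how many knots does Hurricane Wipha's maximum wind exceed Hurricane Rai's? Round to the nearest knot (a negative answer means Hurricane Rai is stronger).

Hurricane Wipha: ΔP = 52; V ≈ 6.4 × 52^0.612 ≈ 71.84 kt.
Hurricane Rai: ΔP = 146; V ≈ 6.35 × 146^0.634 ≈ 149.61 kt.
Difference ≈ 71.84 − 149.61 = -77.77 → -78 kt.

-78 kt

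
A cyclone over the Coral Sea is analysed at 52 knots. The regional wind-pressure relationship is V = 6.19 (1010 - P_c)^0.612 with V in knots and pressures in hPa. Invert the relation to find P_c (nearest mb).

978 mb

ΔP = (V / 6.19)^(1/0.612) = (52/6.19)^1.634.
52/6.19 = 8.401; 8.401^1.634 ≈ 32.38 mb.
P_c = 1010 − 32.38 = 977.62 ≈ 978 mb.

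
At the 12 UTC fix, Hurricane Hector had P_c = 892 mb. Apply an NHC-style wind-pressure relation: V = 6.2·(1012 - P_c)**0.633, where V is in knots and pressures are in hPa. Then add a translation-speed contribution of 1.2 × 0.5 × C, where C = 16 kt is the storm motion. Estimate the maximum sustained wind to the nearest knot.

ΔP = 1012 − 892 = 120 mb.
120^0.633 ≈ 20.707.
V ≈ 6.2 × 20.707 ≈ 128.4 kt.
Translation term: 1.2 × 0.5 × 16 = 9.6 kt.
Corrected V ≈ 138 kt → 138 kt.

138 kt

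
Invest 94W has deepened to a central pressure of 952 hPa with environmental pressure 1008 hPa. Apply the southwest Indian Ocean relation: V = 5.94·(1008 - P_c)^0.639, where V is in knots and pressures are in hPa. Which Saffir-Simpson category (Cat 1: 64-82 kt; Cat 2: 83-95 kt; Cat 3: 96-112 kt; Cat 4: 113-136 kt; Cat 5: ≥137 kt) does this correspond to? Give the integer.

ΔP = 1008 − 952 = 56 hPa.
V ≈ 5.94 × 56^0.639 = 5.94 × 13.09 ≈ 78 kt.
78 kt falls in the Category 1 band.

1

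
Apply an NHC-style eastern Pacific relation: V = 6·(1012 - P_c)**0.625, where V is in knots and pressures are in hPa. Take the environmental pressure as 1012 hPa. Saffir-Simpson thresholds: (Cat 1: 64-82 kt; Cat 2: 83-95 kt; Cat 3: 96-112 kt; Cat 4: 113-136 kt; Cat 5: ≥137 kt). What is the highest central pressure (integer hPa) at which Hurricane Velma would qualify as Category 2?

Category 2 begins at V = 83 kt.
Required ΔP = (83/6)^(1/0.625) = 13.833^1.600 ≈ 66.91 hPa.
P_c ≤ 1012 − 66.91 = 945.09, so the highest integer P_c is 945 hPa.

945 hPa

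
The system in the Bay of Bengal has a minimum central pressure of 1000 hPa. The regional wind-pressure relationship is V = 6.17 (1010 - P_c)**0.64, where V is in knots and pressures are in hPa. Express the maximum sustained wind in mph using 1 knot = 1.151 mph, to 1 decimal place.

31.0 mph

ΔP = 1010 − 1000 = 10 hPa.
V ≈ 6.17 × 10^0.64 = 6.17 × 4.365 ≈ 26.933 kt.
26.933 × 1.151 ≈ 31.00 mph → 31.0 mph.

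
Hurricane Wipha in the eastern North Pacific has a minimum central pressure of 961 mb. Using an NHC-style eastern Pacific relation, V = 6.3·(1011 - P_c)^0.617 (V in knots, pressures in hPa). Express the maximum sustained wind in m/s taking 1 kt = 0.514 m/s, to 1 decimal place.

ΔP = 1011 − 961 = 50 mb.
V ≈ 6.3 × 50^0.617 = 6.3 × 11.175 ≈ 70.405 kt.
70.405 × 0.514 ≈ 36.19 m/s → 36.2 m/s.

36.2 m/s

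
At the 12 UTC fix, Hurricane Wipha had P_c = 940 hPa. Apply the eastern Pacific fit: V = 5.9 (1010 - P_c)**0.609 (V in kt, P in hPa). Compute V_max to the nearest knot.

78 kt

ΔP = 1010 − 940 = 70 hPa.
70^0.609 ≈ 13.294.
V ≈ 5.9 × 13.294 ≈ 78.4 kt.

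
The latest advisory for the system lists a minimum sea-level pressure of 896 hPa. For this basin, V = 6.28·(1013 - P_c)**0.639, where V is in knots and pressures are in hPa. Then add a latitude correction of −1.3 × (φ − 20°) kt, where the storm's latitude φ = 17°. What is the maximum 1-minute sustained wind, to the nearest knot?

136 kt

ΔP = 1013 − 896 = 117 hPa.
117^0.639 ≈ 20.969.
V ≈ 6.28 × 20.969 ≈ 131.7 kt.
Latitude correction: −1.3 × (17 − 20) = 3.9 kt.
Corrected V ≈ 135.6 kt → 136 kt.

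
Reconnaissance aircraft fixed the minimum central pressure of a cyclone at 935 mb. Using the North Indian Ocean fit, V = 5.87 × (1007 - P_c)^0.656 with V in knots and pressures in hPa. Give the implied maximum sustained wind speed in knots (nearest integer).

97 kt

ΔP = 1007 − 935 = 72 mb.
72^0.656 ≈ 16.535.
V ≈ 5.87 × 16.535 ≈ 97.1 kt.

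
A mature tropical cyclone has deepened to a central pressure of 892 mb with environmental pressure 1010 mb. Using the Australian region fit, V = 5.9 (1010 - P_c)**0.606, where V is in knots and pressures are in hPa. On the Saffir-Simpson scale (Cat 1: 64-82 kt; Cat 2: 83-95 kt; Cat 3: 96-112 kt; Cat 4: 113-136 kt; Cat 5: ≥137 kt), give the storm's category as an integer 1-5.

3

ΔP = 1010 − 892 = 118 mb.
V ≈ 5.9 × 118^0.606 = 5.9 × 18.01 ≈ 106 kt.
106 kt falls in the Category 3 band.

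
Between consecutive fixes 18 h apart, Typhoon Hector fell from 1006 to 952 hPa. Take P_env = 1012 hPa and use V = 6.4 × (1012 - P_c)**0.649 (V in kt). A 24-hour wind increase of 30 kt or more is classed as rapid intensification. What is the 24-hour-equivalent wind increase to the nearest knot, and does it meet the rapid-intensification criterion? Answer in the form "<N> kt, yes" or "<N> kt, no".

94 kt, yes

V₁: ΔP = 6, V ≈ 6.4 × 6^0.649 ≈ 20.47 kt.
V₂: ΔP = 60, V ≈ 6.4 × 60^0.649 ≈ 91.24 kt.
ΔV over 18 h = 70.77 kt → 24 h equivalent = 70.77 × 24/18 ≈ 94.36 kt.
94 kt ≥ 30 kt ⇒ rapid intensification.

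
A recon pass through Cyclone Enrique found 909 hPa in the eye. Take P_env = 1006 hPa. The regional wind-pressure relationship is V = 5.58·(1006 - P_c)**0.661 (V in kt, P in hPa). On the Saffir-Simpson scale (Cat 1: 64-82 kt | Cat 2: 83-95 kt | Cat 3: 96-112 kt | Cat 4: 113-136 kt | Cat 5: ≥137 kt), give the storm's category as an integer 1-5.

ΔP = 1006 − 909 = 97 hPa.
V ≈ 5.58 × 97^0.661 = 5.58 × 20.57 ≈ 115 kt.
115 kt falls in the Category 4 band.

4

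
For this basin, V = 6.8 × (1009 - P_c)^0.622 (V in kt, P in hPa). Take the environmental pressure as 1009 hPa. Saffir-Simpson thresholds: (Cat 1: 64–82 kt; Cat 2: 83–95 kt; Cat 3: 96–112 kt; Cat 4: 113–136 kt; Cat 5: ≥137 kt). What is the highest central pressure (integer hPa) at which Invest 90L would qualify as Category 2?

953 hPa

Category 2 begins at V = 83 kt.
Required ΔP = (83/6.8)^(1/0.622) = 12.206^1.608 ≈ 55.83 hPa.
P_c ≤ 1009 − 55.83 = 953.17, so the highest integer P_c is 953 hPa.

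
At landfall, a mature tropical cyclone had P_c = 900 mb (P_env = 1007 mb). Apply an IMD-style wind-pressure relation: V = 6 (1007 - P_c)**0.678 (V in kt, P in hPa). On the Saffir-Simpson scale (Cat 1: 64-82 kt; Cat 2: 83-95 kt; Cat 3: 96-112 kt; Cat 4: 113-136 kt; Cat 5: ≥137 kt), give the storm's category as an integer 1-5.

ΔP = 1007 − 900 = 107 mb.
V ≈ 6 × 107^0.678 = 6 × 23.76 ≈ 143 kt.
143 kt falls in the Category 5 band.

5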